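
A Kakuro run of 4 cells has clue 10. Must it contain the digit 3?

Yes

The only way to make 10 from 4 distinct digits is {1,2,3,4}, which contains 3.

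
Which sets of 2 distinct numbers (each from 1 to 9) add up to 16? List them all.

{7,9}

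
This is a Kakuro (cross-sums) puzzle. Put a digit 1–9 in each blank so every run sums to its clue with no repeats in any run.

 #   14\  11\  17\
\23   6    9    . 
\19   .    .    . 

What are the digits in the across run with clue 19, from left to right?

8 2 9

23 in 3 cells must be {6,8,9}; 17 in 2 cells must be {8,9}.
R1C3 = 23 − 15 = 8 completes the 23 across.
R2C1 = 14 − 6 = 8 completes the 14 down.
R2C2 = 11 − 9 = 2 completes the 11 down.
R2C3 = 19 − 10 = 9 completes the 19 across.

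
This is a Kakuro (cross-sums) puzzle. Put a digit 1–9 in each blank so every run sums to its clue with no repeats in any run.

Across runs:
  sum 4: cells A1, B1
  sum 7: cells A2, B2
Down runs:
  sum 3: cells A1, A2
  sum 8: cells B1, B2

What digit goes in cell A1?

1

4 in 2 cells must be {1,3}; 3 in 2 cells must be {1,2}.
The 4 across and the 3 down share only 1, so A1 = 1.
B1 = 4 − 1 = 3 completes the 4 across.
A2 = 3 − 1 = 2 completes the 3 down.
B2 = 7 − 2 = 5 completes the 7 across.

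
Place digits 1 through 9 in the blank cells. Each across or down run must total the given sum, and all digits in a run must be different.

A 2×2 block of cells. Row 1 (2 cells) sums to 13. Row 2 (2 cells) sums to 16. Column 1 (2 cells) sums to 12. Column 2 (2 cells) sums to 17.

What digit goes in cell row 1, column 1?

5

16 in 2 cells must be {7,9}; 17 in 2 cells must be {8,9}.
The 16 across and the 17 down share only 9, so (2,2) = 9.
(1,2) = 17 − 9 = 8 completes the 17 down.
(2,1) = 16 − 9 = 7 completes the 16 across.
(1,1) = 13 − 8 = 5 completes the 13 across.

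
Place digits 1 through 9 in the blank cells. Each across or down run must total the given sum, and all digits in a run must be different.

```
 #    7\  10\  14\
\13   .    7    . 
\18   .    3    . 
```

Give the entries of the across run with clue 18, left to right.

Given what's placed, R1C3 must be 5 to fit the 13 across and 14 down.
R2C1 = 6: the only remaining digit allowed by both the 18 across and the 7 down.
R2C3 = 18 − 9 = 9 completes the 18 across.
R1C1 = 13 − 12 = 1 completes the 13 across.

6 3 9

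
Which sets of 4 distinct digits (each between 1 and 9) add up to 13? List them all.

{1,2,3,7}; {1,2,4,6}; {1,3,4,5}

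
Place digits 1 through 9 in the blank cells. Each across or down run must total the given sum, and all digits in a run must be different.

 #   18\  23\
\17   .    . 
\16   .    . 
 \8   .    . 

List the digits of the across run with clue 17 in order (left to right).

9 8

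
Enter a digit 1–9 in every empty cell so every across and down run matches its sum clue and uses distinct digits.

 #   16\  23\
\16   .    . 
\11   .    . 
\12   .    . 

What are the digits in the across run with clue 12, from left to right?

4, 8

16 in 2 cells must be {7,9}; 23 in 3 cells must be {6,8,9}.
The 16 across and the 23 down share only 9, so R1C2 = 9.
Given what's placed, R3C2 must be 8 to fit the 12 across and 23 down.
R1C1 = 16 − 9 = 7 completes the 16 across.
R2C2 = 23 − 17 = 6 completes the 23 down.
R3C1 = 12 − 8 = 4 completes the 12 across.
R2C1 = 11 − 6 = 5 completes the 11 across.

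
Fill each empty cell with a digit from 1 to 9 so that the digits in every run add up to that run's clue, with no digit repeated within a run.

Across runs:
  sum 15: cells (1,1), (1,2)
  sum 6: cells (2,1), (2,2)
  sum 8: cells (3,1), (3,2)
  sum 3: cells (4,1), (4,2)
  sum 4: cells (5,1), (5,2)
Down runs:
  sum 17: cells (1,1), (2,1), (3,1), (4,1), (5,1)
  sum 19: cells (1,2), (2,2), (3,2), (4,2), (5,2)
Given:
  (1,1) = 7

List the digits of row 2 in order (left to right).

4 2

3 in 2 cells must be {1,2}; 4 in 2 cells must be {1,3}.
(1,2) = 15 − 7 = 8 completes the 15 across.
Nothing is forced directly, so branch on (4,1), whose candidates are 1 or 2. If (4,1) = 1: that forces (4,2) = 2, (5,1) = 3, (5,2) = 1, (2,2) = 5, (3,1) = 2, after which (3,2) would have to be in {6} for the 8 across but in {3} for the 19 down — contradiction. So (4,1) = 2.
(4,2) = 3 − 2 = 1 completes the 3 across.
(5,2) = 3: the only remaining digit allowed by both the 4 across and the 19 down.
(5,1) = 4 − 3 = 1 completes the 4 across.
Given what's placed, (2,1) must be 4 to fit the 6 across and 17 down.
(2,2) = 6 − 4 = 2 completes the 6 across.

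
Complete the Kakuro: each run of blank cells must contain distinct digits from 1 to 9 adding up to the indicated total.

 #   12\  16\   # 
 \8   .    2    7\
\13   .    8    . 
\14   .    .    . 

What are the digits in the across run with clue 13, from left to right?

1 8 4

R1C1 = 8 − 2 = 6 completes the 8 across.
R3C2 = 16 − 10 = 6 completes the 16 down.
No cell is forced outright now. R3C1 can only be 1 or 5 (the digits allowed by both its 14 across and its 12 down). If R3C1 = 1: then R2C1 would have to be in {1,2,3,4} for the 13 across but in {5} for the 12 down — contradiction. So R3C1 = 5.
R2C1 = 12 − 11 = 1 completes the 12 down.
R2C3 = 13 − 9 = 4 completes the 13 across.
R3C3 = 14 − 11 = 3 completes the 14 across.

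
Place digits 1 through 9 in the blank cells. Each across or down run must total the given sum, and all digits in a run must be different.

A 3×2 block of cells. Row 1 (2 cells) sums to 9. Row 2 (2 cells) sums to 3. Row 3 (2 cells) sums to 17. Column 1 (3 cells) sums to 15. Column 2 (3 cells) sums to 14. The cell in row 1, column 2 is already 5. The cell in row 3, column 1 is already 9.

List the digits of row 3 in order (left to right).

9 8

3 in 2 cells must be {1,2}; 17 in 2 cells must be {8,9}.
(1,1) = 9 − 5 = 4 completes the 9 across.
(2,1) = 15 − 13 = 2 completes the 15 down.
(2,2) = 3 − 2 = 1 completes the 3 across.
(3,2) = 17 − 9 = 8 completes the 17 across.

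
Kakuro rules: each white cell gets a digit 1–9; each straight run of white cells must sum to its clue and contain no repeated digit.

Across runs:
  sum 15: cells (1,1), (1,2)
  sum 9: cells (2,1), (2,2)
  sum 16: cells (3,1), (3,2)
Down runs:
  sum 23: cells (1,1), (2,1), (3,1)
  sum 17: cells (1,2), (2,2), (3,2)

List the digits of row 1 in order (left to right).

6 9

16 in 2 cells must be {7,9}; 23 in 3 cells must be {6,8,9}.
The 16 across and the 23 down share only 9, so (3,1) = 9.
(3,2) = 16 − 9 = 7 completes the 16 across.
Nothing is forced directly, so branch on (1,1), whose candidates are 6 or 8. If (1,1) = 8: then (1,2) would have to be in {7} for the 15 across but in {1,2,4,6,8,9} for the 17 down — contradiction. So (1,1) = 6.
(1,2) = 15 − 6 = 9 completes the 15 across.
(2,1) = 23 − 15 = 8 completes the 23 down.
(2,2) = 9 − 8 = 1 completes the 9 across.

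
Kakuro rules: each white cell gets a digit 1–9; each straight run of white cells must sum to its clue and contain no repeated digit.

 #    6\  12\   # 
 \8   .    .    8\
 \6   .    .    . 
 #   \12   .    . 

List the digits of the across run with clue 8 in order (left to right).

6 in 3 cells must be {1,2,3}.
Nothing is forced directly, so branch on R2C1, whose candidates are 1 or 2. If R2C1 = 2: then R1C1 would have to be in {1,2,3,5,6,7} for the 8 across but in {4} for the 6 down — contradiction. So R2C1 = 1.
R1C1 = 6 − 1 = 5 completes the 6 down.
R1C2 = 8 − 5 = 3 completes the 8 across.
R2C2 = 2: the only remaining digit allowed by both the 6 across and the 12 down.
R2C3 = 6 − 3 = 3 completes the 6 across.
R3C2 = 12 − 5 = 7 completes the 12 down.
R3C3 = 12 − 7 = 5 completes the 12 across.

5 3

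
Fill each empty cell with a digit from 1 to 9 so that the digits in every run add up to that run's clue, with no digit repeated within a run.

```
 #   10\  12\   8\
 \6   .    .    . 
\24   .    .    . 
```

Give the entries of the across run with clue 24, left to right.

8 9 7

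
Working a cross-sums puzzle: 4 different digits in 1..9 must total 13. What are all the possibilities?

4 distinct digits from 1–9 sum between 10 and 30.

{1,2,3,7}; {1,2,4,6}; {1,3,4,5}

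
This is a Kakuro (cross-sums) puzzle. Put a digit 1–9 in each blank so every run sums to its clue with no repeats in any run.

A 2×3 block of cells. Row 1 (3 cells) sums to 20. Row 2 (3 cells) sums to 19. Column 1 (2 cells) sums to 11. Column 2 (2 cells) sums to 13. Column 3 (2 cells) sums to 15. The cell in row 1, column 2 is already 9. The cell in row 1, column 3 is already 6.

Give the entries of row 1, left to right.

5 9 6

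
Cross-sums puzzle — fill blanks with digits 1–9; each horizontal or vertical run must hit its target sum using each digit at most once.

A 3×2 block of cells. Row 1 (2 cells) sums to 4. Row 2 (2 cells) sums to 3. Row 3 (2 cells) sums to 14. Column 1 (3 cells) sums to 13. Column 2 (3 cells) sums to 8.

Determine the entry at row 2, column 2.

4 in 2 cells must be {1,3}; 3 in 2 cells must be {1,2}.
The 14 across and the 8 down share only 5, so (3,2) = 5.
Given what's placed, (1,2) must be 1 to fit the 4 across and 8 down.
(2,2) = 8 − 6 = 2 completes the 8 down.
(3,1) = 14 − 5 = 9 completes the 14 across.
(1,1) = 4 − 1 = 3 completes the 4 across.
(2,1) = 3 − 2 = 1 completes the 3 across.

2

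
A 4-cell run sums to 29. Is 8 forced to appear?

Yes

The only way to make 29 from 4 distinct digits is {5,7,8,9}, which contains 8.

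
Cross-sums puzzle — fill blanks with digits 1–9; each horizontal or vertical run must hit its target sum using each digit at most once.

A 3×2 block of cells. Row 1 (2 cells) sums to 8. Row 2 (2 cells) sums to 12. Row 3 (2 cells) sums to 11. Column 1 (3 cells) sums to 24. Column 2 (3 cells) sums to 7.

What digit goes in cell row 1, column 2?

1

24 in 3 cells must be {7,8,9}; 7 in 3 cells must be {1,2,4}.
The 8 across and the 24 down share only 7, so (1,1) = 7.
(1,2) = 8 − 7 = 1 completes the 8 across.
Given what's placed, (2,2) must be 4 to fit the 12 across and 7 down.
(3,2) = 7 − 5 = 2 completes the 7 down.
(2,1) = 12 − 4 = 8 completes the 12 across.
(3,1) = 11 − 2 = 9 completes the 11 across.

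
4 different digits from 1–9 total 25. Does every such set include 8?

Counterexample: {3,6,7,9} sums to 25 without using 8.

No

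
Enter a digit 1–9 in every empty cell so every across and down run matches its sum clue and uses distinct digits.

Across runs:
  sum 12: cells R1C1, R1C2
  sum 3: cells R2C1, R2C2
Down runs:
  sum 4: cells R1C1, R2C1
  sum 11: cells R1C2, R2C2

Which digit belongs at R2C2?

3 in 2 cells must be {1,2}; 4 in 2 cells must be {1,3}.
The 12 across and the 4 down share only 3, so R1C1 = 3.
R1C2 = 12 − 3 = 9 completes the 12 across.
R2C1 = 4 − 3 = 1 completes the 4 down.
R2C2 = 3 − 1 = 2 completes the 3 across.

2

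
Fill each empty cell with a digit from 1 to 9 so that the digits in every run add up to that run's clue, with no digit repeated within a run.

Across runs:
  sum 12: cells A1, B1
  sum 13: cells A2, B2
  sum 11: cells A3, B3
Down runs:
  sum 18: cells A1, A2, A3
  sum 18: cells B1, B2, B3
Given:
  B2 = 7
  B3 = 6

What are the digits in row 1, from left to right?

B1 = 18 − 13 = 5 completes the 18 down.
A2 = 13 − 7 = 6 completes the 13 across.
A3 = 11 − 6 = 5 completes the 11 across.
A1 = 12 − 5 = 7 completes the 12 across.

7, 5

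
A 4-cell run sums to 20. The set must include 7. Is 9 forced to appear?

No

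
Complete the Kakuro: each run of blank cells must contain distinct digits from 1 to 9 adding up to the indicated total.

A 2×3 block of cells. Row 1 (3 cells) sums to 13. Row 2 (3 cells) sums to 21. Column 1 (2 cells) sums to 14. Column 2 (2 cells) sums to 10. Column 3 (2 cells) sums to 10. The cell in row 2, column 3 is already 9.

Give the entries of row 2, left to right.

5, 7, 9

(1,3) = 10 − 9 = 1 completes the 10 down.
No cell is forced outright now. (2,1) can only be 5 or 8 (the digits allowed by both its 21 across and its 14 down). If (2,1) = 8: then (1,1) would have to be in {3,4,5,7,8,9} for the 13 across but in {6} for the 14 down — contradiction. So (2,1) = 5.
(1,1) = 14 − 5 = 9 completes the 14 down.
(1,2) = 13 − 10 = 3 completes the 13 across.
(2,2) = 21 − 14 = 7 completes the 21 across.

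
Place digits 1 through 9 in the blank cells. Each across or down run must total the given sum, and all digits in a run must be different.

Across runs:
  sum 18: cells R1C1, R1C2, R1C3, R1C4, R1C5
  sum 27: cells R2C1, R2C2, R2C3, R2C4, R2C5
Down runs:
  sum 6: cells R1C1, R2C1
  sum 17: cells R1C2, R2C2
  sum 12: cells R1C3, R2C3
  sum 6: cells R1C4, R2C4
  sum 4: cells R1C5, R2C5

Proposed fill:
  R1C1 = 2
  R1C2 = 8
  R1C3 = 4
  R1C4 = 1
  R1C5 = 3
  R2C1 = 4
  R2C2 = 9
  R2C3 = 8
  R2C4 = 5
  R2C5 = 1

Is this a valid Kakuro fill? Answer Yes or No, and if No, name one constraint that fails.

Across: 2+8+4+1+3=18; 4+9+8+5+1=27. Down: 2+4=6; 8+9=17; 4+8=12; 1+5=6; 3+1=4. No digit repeats within any run.

Yes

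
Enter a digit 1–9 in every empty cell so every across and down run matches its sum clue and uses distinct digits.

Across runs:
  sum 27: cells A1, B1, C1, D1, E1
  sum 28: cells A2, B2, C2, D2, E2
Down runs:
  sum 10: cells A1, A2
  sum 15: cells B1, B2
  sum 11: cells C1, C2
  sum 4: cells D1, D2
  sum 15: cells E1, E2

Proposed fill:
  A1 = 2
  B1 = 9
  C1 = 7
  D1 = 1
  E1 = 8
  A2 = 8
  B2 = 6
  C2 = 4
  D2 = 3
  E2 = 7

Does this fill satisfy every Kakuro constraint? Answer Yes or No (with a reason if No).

Yes

Across: 2+9+7+1+8=27; 8+6+4+3+7=28. Down: 2+8=10; 9+6=15; 7+4=11; 1+3=4; 8+7=15. No digit repeats within any run.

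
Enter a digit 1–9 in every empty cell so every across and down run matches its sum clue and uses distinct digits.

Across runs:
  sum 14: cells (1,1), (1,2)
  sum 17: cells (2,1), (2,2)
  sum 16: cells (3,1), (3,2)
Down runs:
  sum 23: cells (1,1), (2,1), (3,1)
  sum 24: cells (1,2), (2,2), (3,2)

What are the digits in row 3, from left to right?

9 7

17 in 2 cells must be {8,9}; 16 in 2 cells must be {7,9}; 23 in 3 cells must be {6,8,9}.
The 16 across and the 23 down share only 9, so (3,1) = 9.
(3,2) = 16 − 9 = 7 completes the 16 across.
Given what's placed, (2,1) must be 8 to fit the 17 across and 23 down.
(2,2) = 17 − 8 = 9 completes the 17 across.
(1,1) = 23 − 17 = 6 completes the 23 down.
(1,2) = 14 − 6 = 8 completes the 14 across.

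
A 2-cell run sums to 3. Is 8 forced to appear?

No

The only way to make 3 from 2 distinct digits is {1,2}, which does not contain 8.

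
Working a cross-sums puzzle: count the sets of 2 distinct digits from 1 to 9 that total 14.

2 distinct digits from 1–9 sum between 3 and 17.
Enumerating: {5,9}, {6,8}.

2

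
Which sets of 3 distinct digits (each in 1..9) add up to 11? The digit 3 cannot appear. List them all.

{1,2,8}; {1,4,6}; {2,4,5}

3 distinct digits from 1–9 sum between 6 and 24.
Dropping sets that contain 3.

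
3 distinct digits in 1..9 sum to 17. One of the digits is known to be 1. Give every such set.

{1,7,9}

3 distinct digits from 1–9 sum between 6 and 24.
Keeping only sets containing 1.
Only one set works: {1,7,9}.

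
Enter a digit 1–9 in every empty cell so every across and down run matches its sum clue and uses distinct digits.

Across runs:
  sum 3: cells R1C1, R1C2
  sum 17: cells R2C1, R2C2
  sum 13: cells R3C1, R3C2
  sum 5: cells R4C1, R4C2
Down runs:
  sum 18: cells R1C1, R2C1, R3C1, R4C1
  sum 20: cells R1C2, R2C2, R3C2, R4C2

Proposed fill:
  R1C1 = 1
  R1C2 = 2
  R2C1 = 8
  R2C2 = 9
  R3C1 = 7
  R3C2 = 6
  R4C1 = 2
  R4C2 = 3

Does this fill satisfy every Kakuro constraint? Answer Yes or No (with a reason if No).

Across: 1+2=3; 8+9=17; 7+6=13; 2+3=5. Down: 1+8+7+2=18; 2+9+6+3=20. No digit repeats within any run.

Yes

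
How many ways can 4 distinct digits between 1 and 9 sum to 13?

3

4 distinct digits from 1–9 sum between 10 and 30.
Enumerating: {1,2,3,7}, {1,2,4,6}, {1,3,4,5}.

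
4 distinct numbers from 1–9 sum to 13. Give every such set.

4 distinct digits from 1–9 sum between 10 and 30.

{1,2,3,7}; {1,2,4,6}; {1,3,4,5}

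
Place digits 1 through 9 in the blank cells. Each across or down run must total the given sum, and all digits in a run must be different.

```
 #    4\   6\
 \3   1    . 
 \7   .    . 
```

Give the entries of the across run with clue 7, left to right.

3, 4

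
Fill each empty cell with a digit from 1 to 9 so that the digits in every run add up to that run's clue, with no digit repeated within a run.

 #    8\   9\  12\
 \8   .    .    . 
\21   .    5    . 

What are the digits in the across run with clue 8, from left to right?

R1C2 = 9 − 5 = 4 completes the 9 down.
Given what's placed, R1C3 must be 3 to fit the 8 across and 12 down.
Given what's placed, R2C1 must be 7 to fit the 21 across and 8 down.
R2C3 = 21 − 12 = 9 completes the 21 across.
R1C1 = 8 − 7 = 1 completes the 8 across.

1 4 3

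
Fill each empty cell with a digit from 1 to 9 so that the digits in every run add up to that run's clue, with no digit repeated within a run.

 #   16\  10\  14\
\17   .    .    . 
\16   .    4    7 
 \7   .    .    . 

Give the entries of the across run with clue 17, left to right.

9 5 3

7 in 3 cells must be {1,2,4}.
R2C1 = 16 − 11 = 5 completes the 16 across.
Given what's placed, R3C2 must be 1 to fit the 7 across and 10 down.
R1C2 = 10 − 5 = 5 completes the 10 down.
Nothing is forced directly, so branch on R3C1, whose candidates are 2 or 4. If R3C1 = 4: then R1C1 would have to be in {3,4,8,9} for the 17 across but in {7} for the 16 down — contradiction. So R3C1 = 2.
R1C1 = 16 − 7 = 9 completes the 16 down.
R1C3 = 17 − 14 = 3 completes the 17 across.
R3C3 = 7 − 3 = 4 completes the 7 across.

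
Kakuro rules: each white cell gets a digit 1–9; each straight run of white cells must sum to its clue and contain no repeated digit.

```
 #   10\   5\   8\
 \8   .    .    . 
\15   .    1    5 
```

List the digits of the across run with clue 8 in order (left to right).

R1C2 = 5 − 1 = 4 completes the 5 down.
R1C3 = 8 − 5 = 3 completes the 8 down.
R2C1 = 15 − 6 = 9 completes the 15 across.
R1C1 = 8 − 7 = 1 completes the 8 across.

1, 4, 3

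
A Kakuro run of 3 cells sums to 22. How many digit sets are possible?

3 distinct digits from 1–9 sum between 6 and 24.
Enumerating: {5,8,9}, {6,7,9}.

2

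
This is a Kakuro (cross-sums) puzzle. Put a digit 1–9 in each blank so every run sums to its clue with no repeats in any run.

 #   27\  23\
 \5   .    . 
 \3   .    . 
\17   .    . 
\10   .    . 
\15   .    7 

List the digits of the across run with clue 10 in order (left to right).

3 in 2 cells must be {1,2}; 17 in 2 cells must be {8,9}.
R5C1 = 15 − 7 = 8 completes the 15 across.
R3C1 = 9: the only remaining digit allowed by both the 17 across and the 27 down.
R3C2 = 17 − 9 = 8 completes the 17 across.
Nothing is forced directly, so branch on R2C1, whose candidates are 1 or 2. If R2C1 = 1: that forces R2C2 = 2, R4C2 = 1, after which R1C2 would have to be in {1,2,3,4} for the 5 across but in {5} for the 23 down — contradiction. So R2C1 = 2.
R2C2 = 3 − 2 = 1 completes the 3 across.
Nothing is forced directly, so branch on R1C1, whose candidates are 1 or 3. If R1C1 = 3: that forces R1C2 = 2, after which R4C1 would have to be in {1,2,3,4,6,7,8,9} for the 10 across but in {5} for the 27 down — contradiction. So R1C1 = 1.
R1C2 = 5 − 1 = 4 completes the 5 across.
R4C1 = 27 − 20 = 7 completes the 27 down.
R4C2 = 10 − 7 = 3 completes the 10 across.

7 3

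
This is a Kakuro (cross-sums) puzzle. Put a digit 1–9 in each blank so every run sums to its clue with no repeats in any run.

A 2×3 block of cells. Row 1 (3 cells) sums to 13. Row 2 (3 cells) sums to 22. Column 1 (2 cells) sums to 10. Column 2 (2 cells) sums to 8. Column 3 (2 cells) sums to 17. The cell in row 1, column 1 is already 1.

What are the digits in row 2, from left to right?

9 5 8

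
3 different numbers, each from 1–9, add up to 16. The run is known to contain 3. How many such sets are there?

3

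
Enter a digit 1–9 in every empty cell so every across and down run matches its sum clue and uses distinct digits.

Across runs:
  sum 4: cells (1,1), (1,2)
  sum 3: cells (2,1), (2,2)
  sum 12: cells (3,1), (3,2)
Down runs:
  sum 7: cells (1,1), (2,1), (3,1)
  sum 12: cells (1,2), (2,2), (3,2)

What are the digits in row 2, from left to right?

2 1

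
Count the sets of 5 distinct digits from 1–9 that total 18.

3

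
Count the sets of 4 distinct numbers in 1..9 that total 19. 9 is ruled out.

4 distinct digits from 1–9 sum between 10 and 30.
Dropping sets that contain 9.

7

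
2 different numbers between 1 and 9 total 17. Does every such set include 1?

The only way to make 17 from 2 distinct digits is {8,9}, which does not contain 1.

No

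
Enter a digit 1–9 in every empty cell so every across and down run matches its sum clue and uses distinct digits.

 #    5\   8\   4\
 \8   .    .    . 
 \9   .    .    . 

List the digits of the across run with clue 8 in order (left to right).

4, 3, 1

4 in 2 cells must be {1,3}.
Nothing is forced directly, so branch on R1C3, whose candidates are 1 or 3. If R1C3 = 3: that forces R1C2 = 1, after which R2C2 would have to be in {1,2,3,4,5,6} for the 9 across but in {7} for the 8 down — contradiction. So R1C3 = 1.
R2C3 = 4 − 1 = 3 completes the 4 down.
Nothing is forced directly, so branch on R2C2, whose candidates are 1 or 2 or 5. If R2C2 = 1: then R1C2 would have to be in {2,3,4,5} for the 8 across but in {7} for the 8 down — contradiction. If R2C2 = 2: then R1C2 would have to be in {2,3,4,5} for the 8 across but in {6} for the 8 down — contradiction. So R2C2 = 5.
R1C2 = 8 − 5 = 3 completes the 8 down.
R2C1 = 9 − 8 = 1 completes the 9 across.
R1C1 = 8 − 4 = 4 completes the 8 across.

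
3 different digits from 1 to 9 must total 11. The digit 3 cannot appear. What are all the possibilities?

3 distinct digits from 1–9 sum between 6 and 24.
Dropping sets that contain 3.

{1,2,8}; {1,4,6}; {2,4,5}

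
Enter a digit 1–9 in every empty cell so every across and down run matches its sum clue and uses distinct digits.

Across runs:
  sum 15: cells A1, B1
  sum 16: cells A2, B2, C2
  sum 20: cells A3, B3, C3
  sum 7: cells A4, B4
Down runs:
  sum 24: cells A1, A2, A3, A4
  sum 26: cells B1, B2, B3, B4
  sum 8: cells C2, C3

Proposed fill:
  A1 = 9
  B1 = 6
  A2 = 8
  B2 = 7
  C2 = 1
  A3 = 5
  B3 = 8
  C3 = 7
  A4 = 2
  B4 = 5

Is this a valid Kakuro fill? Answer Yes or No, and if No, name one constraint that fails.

Across: 9+6=15; 8+7+1=16; 5+8+7=20; 2+5=7. Down: 9+8+5+2=24; 6+7+8+5=26; 1+7=8. No digit repeats within any run.

Yes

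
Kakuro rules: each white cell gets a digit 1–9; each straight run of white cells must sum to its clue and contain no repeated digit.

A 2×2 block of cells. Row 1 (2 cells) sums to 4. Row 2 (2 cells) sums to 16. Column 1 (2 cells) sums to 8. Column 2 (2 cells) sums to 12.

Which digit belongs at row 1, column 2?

3

4 in 2 cells must be {1,3}; 16 in 2 cells must be {7,9}.
The 4 across and the 12 down share only 3, so (1,2) = 3.
The 16 across and the 8 down share only 7, so (2,1) = 7.
(2,2) = 16 − 7 = 9 completes the 16 across.
(1,1) = 4 − 3 = 1 completes the 4 across.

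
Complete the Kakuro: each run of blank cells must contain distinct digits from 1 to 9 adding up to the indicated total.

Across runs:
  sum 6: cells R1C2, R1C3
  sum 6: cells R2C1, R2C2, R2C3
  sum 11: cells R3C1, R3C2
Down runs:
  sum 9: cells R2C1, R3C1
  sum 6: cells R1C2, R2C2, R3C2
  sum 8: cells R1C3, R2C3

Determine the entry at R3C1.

8

6 in 3 cells must be {1,2,3}.
Nothing is forced directly, so branch on R1C2, whose candidates are 1 or 2. If R1C2 = 2: then R1C3 would have to be in {4} for the 6 across but in {1,2,3,5,6,7} for the 8 down — contradiction. So R1C2 = 1.
R1C3 = 6 − 1 = 5 completes the 6 across.
R2C3 = 8 − 5 = 3 completes the 8 down.
R2C2 = 2: the only remaining digit allowed by both the 6 across and the 6 down.
R3C2 = 6 − 3 = 3 completes the 6 down.
R2C1 = 6 − 5 = 1 completes the 6 across.
R3C1 = 11 − 3 = 8 completes the 11 across.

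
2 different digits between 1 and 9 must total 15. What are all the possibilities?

2 distinct digits from 1–9 sum between 3 and 17.

{6,9}; {7,8}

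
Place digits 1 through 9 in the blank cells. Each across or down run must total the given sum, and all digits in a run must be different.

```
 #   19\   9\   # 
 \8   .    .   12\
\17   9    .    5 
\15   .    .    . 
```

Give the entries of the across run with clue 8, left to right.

R2C2 = 17 − 14 = 3 completes the 17 across.
R3C3 = 12 − 5 = 7 completes the 12 down.
Nothing is forced directly, so branch on R3C2, whose candidates are 2 or 5. If R3C2 = 2: then R1C2 would have to be in {1,2,3,5,6,7} for the 8 across but in {4} for the 9 down — contradiction. So R3C2 = 5.
R1C2 = 9 − 8 = 1 completes the 9 down.
R3C1 = 15 − 12 = 3 completes the 15 across.
R1C1 = 8 − 1 = 7 completes the 8 across.

7 1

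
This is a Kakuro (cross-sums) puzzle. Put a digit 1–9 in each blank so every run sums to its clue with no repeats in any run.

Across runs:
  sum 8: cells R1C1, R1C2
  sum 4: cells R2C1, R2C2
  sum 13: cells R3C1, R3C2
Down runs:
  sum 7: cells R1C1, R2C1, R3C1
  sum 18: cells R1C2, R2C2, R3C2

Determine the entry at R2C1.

1

4 in 2 cells must be {1,3}; 7 in 3 cells must be {1,2,4}.
The 4 across and the 7 down share only 1, so R2C1 = 1.
R2C2 = 4 − 1 = 3 completes the 4 across.
Given what's placed, R3C1 must be 4 to fit the 13 across and 7 down.
R3C2 = 13 − 4 = 9 completes the 13 across.
R1C1 = 7 − 5 = 2 completes the 7 down.
R1C2 = 8 − 2 = 6 completes the 8 across.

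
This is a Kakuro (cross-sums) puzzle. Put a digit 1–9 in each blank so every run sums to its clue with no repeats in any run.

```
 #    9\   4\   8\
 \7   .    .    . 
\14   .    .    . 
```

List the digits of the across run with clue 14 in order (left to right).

7 in 3 cells must be {1,2,4}; 4 in 2 cells must be {1,3}.
The 7 across and the 4 down share only 1, so R1C2 = 1.
Given what's placed, R1C3 must be 2 to fit the 7 across and 8 down.
R2C2 = 4 − 1 = 3 completes the 4 down.
R2C3 = 8 − 2 = 6 completes the 8 down.
R1C1 = 7 − 3 = 4 completes the 7 across.
R2C1 = 14 − 9 = 5 completes the 14 across.

5 3 6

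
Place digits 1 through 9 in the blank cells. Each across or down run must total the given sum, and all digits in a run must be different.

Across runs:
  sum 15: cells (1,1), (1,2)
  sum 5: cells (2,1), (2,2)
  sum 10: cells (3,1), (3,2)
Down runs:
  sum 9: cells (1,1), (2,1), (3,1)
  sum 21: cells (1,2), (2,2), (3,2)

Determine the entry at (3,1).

The 15 across and the 9 down share only 6, so (1,1) = 6.
(1,2) = 15 − 6 = 9 completes the 15 across.
Given what's placed, (2,2) must be 4 to fit the 5 across and 21 down.
(3,2) = 21 − 13 = 8 completes the 21 down.
(2,1) = 5 − 4 = 1 completes the 5 across.
(3,1) = 10 − 8 = 2 completes the 10 across.

2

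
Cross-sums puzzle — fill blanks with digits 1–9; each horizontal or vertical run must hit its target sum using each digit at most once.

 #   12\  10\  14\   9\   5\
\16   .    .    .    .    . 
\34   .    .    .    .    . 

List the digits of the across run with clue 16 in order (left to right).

3, 4, 6, 2, 1

16 in 5 cells must be {1,2,3,4,6}; 34 in 5 cells must be {4,6,7,8,9}.
Only 6 fits R1C3 under both its across sum 16 and down sum 14.
R2C3 = 14 − 6 = 8 completes the 14 down.
Given what's placed, R2C5 must be 4 to fit the 34 across and 5 down.
R1C5 = 5 − 4 = 1 completes the 5 down.
No cell is forced outright now. R1C1 can only be 3 or 4 (the digits allowed by both its 16 across and its 12 down). If R1C1 = 4: then R2C1 would have to be in {6,7,9} for the 34 across but in {8} for the 12 down — contradiction. So R1C1 = 3.
R2C1 = 12 − 3 = 9 completes the 12 down.
Nothing is forced directly, so branch on R2C2, whose candidates are 6 or 7. If R2C2 = 7: then R1C2 would have to be in {2,4} for the 16 across but in {3} for the 10 down — contradiction. So R2C2 = 6.
R1C2 = 10 − 6 = 4 completes the 10 down.
R1C4 = 16 − 14 = 2 completes the 16 across.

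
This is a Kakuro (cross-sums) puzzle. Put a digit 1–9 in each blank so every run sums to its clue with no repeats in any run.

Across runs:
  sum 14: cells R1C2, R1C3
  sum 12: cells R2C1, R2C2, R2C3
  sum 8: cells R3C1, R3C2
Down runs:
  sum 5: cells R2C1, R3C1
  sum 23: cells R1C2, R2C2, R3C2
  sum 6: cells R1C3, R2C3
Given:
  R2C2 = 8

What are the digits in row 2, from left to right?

23 in 3 cells must be {6,8,9}.
R1C3 = 5: only digit in both the 14-across and 6-down candidate sets.
R2C3 = 6 − 5 = 1 completes the 6 down.
R3C2 = 6: the only remaining digit allowed by both the 8 across and the 23 down.
R1C2 = 14 − 5 = 9 completes the 14 across.
R2C1 = 12 − 9 = 3 completes the 12 across.
R3C1 = 8 − 6 = 2 completes the 8 across.

3 8 1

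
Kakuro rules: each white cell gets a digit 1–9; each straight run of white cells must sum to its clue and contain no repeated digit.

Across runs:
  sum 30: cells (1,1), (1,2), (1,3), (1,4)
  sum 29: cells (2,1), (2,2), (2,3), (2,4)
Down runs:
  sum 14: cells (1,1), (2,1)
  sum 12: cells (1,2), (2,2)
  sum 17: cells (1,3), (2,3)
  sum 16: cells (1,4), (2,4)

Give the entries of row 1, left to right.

6 7 8 9

30 in 4 cells must be {6,7,8,9}; 29 in 4 cells must be {5,7,8,9}; 17 in 2 cells must be {8,9}.
Nothing is forced directly, so branch on (1,3), whose candidates are 8 or 9. If (1,3) = 9: that forces (1,4) = 7, (2,3) = 8, (2,4) = 9, (1,2) = 8, (2,1) = 5, after which (2,2) would have to be in {7} for the 29 across but in {4} for the 12 down — contradiction. So (1,3) = 8.
(2,3) = 17 − 8 = 9 completes the 17 down.
Given what's placed, (2,4) must be 7 to fit the 29 across and 16 down.
(1,4) = 16 − 7 = 9 completes the 16 down.
(1,1) = 6: the only remaining digit allowed by both the 30 across and the 14 down.
(1,2) = 30 − 23 = 7 completes the 30 across.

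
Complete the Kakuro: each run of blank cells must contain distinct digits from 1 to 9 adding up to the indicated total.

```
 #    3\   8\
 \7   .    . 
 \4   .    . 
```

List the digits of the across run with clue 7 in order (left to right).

2 5

4 in 2 cells must be {1,3}; 3 in 2 cells must be {1,2}.
The 4 across and the 3 down share only 1, so R2C1 = 1.
R2C2 = 4 − 1 = 3 completes the 4 across.
R1C1 = 3 − 1 = 2 completes the 3 down.
R1C2 = 7 − 2 = 5 completes the 7 across.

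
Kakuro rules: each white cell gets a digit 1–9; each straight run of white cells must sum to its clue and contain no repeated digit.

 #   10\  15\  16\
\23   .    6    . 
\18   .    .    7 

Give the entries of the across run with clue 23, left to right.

8 6 9

23 in 3 cells must be {6,8,9}; 16 in 2 cells must be {7,9}.
R1C3 = 16 − 7 = 9 completes the 16 down.
R2C2 = 15 − 6 = 9 completes the 15 down.
R1C1 = 23 − 15 = 8 completes the 23 across.
R2C1 = 18 − 16 = 2 completes the 18 across.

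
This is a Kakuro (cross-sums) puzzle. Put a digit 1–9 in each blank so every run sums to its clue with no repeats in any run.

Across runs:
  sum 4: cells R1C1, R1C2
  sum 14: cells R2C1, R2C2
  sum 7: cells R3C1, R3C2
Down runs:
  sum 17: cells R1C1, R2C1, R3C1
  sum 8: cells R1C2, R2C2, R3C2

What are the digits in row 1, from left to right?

3, 1

4 in 2 cells must be {1,3}.
The 14 across and the 8 down share only 5, so R2C2 = 5.
Given what's placed, R1C2 must be 1 to fit the 4 across and 8 down.
R2C1 = 14 − 5 = 9 completes the 14 across.
R3C2 = 8 − 6 = 2 completes the 8 down.
R1C1 = 4 − 1 = 3 completes the 4 across.
R3C1 = 7 − 2 = 5 completes the 7 across.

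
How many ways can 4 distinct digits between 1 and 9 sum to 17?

9

4 distinct digits from 1–9 sum between 10 and 30.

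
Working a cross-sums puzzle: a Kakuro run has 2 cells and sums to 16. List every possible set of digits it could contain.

2 distinct digits from 1–9 sum between 3 and 17.
Only one set works: {7,9}.

{7,9}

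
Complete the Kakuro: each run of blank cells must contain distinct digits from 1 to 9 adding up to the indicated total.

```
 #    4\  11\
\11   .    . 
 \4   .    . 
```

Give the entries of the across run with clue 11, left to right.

4 in 2 cells must be {1,3}.
The 11 across and the 4 down share only 3, so R1C1 = 3.
R1C2 = 11 − 3 = 8 completes the 11 across.
R2C1 = 4 − 3 = 1 completes the 4 down.
R2C2 = 4 − 1 = 3 completes the 4 across.

3, 8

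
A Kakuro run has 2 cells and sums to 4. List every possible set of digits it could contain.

{1,3}

2 distinct digits from 1–9 sum between 3 and 17.
Only one set works: {1,3}.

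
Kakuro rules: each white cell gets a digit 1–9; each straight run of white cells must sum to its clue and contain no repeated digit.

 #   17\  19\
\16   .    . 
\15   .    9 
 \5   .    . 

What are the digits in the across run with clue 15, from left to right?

6 9

16 in 2 cells must be {7,9}.
R1C2 = 7: the only remaining digit allowed by both the 16 across and the 19 down.
R2C1 = 15 − 9 = 6 completes the 15 across.
R3C2 = 19 − 16 = 3 completes the 19 down.
R1C1 = 16 − 7 = 9 completes the 16 across.
R3C1 = 5 − 3 = 2 completes the 5 across.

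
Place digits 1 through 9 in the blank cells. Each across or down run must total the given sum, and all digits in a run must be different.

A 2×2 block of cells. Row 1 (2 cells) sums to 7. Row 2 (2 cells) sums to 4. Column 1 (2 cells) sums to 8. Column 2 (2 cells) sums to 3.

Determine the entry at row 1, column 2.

2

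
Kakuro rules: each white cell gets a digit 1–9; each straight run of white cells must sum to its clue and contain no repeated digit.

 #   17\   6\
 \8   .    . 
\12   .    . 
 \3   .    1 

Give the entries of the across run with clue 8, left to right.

3 in 2 cells must be {1,2}; 6 in 3 cells must be {1,2,3}.
R2C2 = 3: the only remaining digit allowed by both the 12 across and the 6 down.
R3C1 = 3 − 1 = 2 completes the 3 across.
R1C2 = 6 − 4 = 2 completes the 6 down.
R2C1 = 12 − 3 = 9 completes the 12 across.
R1C1 = 8 − 2 = 6 completes the 8 across.

6, 2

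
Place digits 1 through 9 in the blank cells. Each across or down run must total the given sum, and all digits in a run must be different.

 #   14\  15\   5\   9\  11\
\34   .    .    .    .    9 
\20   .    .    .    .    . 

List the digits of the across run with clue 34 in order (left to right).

8 7 4 6 9

34 in 5 cells must be {4,6,7,8,9}.
Given what's placed, R1C3 must be 4 to fit the 34 across and 5 down.
R2C3 = 5 − 4 = 1 completes the 5 down.
R2C5 = 11 − 9 = 2 completes the 11 down.
No cell is forced outright now. R1C1 can only be 6 or 8 (the digits allowed by both its 34 across and its 14 down). If R1C1 = 6: that forces R2C1 = 8, R2C2 = 6, R2C4 = 3, after which R1C2 would have to be in {7,8} for the 34 across but in {9} for the 15 down — contradiction. So R1C1 = 8.
R2C1 = 14 − 8 = 6 completes the 14 down.
No cell is forced outright now. R2C2 can only be 7 or 8 (the digits allowed by both its 20 across and its 15 down). If R2C2 = 7: then R1C2 would have to be in {6,7} for the 34 across but in {8} for the 15 down — contradiction. So R2C2 = 8.
R1C2 = 15 − 8 = 7 completes the 15 down.
R1C4 = 34 − 28 = 6 completes the 34 across.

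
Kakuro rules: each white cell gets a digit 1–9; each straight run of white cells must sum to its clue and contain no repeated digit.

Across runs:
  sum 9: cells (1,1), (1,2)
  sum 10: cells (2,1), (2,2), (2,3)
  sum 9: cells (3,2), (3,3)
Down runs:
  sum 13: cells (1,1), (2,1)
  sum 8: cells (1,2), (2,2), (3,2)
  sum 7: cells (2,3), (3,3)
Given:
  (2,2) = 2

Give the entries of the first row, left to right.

8, 1

Nothing is forced directly, so branch on (1,2), whose candidates are 1 or 5. If (1,2) = 5: that forces (1,1) = 4, after which (2,1) would have to be in {1,3,5,7} for the 10 across but in {9} for the 13 down — contradiction. So (1,2) = 1.
(1,1) = 9 − 1 = 8 completes the 9 across.
(2,1) = 13 − 8 = 5 completes the 13 down.
(2,3) = 10 − 7 = 3 completes the 10 across.
(3,2) = 8 − 3 = 5 completes the 8 down.
(3,3) = 9 − 5 = 4 completes the 9 across.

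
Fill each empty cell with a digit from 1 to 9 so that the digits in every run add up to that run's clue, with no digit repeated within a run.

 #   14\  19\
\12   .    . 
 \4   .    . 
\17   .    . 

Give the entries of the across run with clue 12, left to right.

4 in 2 cells must be {1,3}; 17 in 2 cells must be {8,9}.
The 4 across and the 19 down share only 3, so R2C2 = 3.
Given what's placed, R3C2 must be 9 to fit the 17 across and 19 down.
R1C2 = 19 − 12 = 7 completes the 19 down.
R2C1 = 4 − 3 = 1 completes the 4 across.
R3C1 = 17 − 9 = 8 completes the 17 across.
R1C1 = 12 − 7 = 5 completes the 12 across.

5, 7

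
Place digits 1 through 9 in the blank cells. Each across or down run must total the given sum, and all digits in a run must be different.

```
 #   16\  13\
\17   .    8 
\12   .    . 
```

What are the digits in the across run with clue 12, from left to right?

17 in 2 cells must be {8,9}; 16 in 2 cells must be {7,9}.
R1C1 = 17 − 8 = 9 completes the 17 across.
R2C1 = 16 − 9 = 7 completes the 16 down.
R2C2 = 12 − 7 = 5 completes the 12 across.

7 5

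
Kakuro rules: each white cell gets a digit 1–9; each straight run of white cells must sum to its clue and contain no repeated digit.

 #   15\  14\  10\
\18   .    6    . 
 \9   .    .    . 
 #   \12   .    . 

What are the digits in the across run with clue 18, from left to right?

R2C1 = 6: only digit in both the 9-across and 15-down candidate sets.
R2C2 = 1: the only remaining digit allowed by both the 9 across and the 14 down.
R2C3 = 9 − 7 = 2 completes the 9 across.
R3C2 = 14 − 7 = 7 completes the 14 down.
R3C3 = 12 − 7 = 5 completes the 12 across.
R1C1 = 15 − 6 = 9 completes the 15 down.
R1C3 = 18 − 15 = 3 completes the 18 across.

9, 6, 3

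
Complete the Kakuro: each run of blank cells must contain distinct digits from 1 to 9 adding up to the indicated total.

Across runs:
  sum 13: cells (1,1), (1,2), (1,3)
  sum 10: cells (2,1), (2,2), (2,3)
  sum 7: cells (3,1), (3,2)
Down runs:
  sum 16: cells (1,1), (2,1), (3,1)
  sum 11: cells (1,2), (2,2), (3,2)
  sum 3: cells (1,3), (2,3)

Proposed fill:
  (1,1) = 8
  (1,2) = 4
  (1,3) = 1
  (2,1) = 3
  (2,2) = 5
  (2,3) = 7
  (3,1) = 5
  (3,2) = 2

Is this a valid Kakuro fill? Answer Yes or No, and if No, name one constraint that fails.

No — the down run (1,3)–(2,3) sums to 8, not 3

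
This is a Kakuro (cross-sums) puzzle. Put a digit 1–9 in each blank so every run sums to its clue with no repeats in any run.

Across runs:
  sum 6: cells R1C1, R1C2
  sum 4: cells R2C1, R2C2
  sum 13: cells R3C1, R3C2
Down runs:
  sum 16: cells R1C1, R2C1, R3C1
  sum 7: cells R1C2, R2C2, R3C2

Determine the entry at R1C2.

2

4 in 2 cells must be {1,3}; 7 in 3 cells must be {1,2,4}.
The 4 across and the 7 down share only 1, so R2C2 = 1.
Given what's placed, R3C2 must be 4 to fit the 13 across and 7 down.
R1C2 = 7 − 5 = 2 completes the 7 down.
R2C1 = 4 − 1 = 3 completes the 4 across.
R3C1 = 13 − 4 = 9 completes the 13 across.
R1C1 = 6 − 2 = 4 completes the 6 across.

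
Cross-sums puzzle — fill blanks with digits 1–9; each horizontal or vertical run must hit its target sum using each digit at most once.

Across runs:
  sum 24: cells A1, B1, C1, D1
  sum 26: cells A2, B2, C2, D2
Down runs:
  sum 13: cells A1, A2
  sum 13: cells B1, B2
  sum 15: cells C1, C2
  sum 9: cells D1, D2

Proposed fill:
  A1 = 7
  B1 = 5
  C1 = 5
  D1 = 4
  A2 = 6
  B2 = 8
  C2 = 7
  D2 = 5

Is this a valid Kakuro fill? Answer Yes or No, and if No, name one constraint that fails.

No — the across run A1–D1 sums to 21, not 24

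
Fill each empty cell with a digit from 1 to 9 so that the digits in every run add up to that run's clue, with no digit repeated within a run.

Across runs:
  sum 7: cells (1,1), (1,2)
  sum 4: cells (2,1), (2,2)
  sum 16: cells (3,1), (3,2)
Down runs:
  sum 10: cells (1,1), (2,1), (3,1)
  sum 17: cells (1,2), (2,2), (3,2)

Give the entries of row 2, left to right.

4 in 2 cells must be {1,3}; 16 in 2 cells must be {7,9}.
The 16 across and the 10 down share only 7, so (3,1) = 7.
(3,2) = 16 − 7 = 9 completes the 16 across.
Given what's placed, (2,1) must be 1 to fit the 4 across and 10 down.
(2,2) = 4 − 1 = 3 completes the 4 across.
(1,1) = 10 − 8 = 2 completes the 10 down.
(1,2) = 7 − 2 = 5 completes the 7 across.

1 3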